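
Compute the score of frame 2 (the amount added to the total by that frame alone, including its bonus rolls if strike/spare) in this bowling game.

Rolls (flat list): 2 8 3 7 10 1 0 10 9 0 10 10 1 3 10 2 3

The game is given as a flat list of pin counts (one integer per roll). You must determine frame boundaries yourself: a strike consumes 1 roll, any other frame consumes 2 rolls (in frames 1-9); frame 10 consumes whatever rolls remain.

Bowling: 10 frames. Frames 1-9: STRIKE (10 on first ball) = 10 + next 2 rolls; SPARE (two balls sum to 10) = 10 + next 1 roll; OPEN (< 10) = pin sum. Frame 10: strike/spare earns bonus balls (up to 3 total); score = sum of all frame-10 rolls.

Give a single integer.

Frame 1: SPARE (2+8=10). 10 + next roll (3) = 13. Cumulative: 13
Frame 2: SPARE (3+7=10). 10 + next roll (10) = 20. Cumulative: 33
Frame 3: STRIKE. 10 + next two rolls (1+0) = 11. Cumulative: 44
Frame 4: OPEN (1+0=1). Cumulative: 45

Answer: 20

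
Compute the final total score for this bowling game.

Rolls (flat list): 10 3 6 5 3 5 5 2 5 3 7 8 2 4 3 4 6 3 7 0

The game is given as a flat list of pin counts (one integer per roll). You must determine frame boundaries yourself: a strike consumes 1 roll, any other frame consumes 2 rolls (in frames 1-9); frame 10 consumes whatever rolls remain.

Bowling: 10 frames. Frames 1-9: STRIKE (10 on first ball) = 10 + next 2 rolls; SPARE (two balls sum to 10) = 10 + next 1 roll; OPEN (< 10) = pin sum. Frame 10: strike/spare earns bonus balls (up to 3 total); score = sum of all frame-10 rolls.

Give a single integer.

Frame 1: STRIKE. 10 + next two rolls (3+6) = 19. Cumulative: 19
Frame 2: OPEN (3+6=9). Cumulative: 28
Frame 3: OPEN (5+3=8). Cumulative: 36
Frame 4: SPARE (5+5=10). 10 + next roll (2) = 12. Cumulative: 48
Frame 5: OPEN (2+5=7). Cumulative: 55
Frame 6: SPARE (3+7=10). 10 + next roll (8) = 18. Cumulative: 73
Frame 7: SPARE (8+2=10). 10 + next roll (4) = 14. Cumulative: 87
Frame 8: OPEN (4+3=7). Cumulative: 94
Frame 9: SPARE (4+6=10). 10 + next roll (3) = 13. Cumulative: 107
Frame 10: SPARE. Sum of all frame-10 rolls (3+7+0) = 10. Cumulative: 117

Answer: 117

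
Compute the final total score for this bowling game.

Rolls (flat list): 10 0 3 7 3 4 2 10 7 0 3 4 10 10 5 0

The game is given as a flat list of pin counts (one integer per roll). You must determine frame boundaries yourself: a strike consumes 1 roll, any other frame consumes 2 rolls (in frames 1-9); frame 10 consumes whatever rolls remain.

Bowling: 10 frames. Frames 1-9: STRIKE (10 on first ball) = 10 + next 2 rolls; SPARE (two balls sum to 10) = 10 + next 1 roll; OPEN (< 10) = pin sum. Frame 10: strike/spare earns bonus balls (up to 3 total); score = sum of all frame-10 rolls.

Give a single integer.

Answer: 112

Derivation:
Frame 1: STRIKE. 10 + next two rolls (0+3) = 13. Cumulative: 13
Frame 2: OPEN (0+3=3). Cumulative: 16
Frame 3: SPARE (7+3=10). 10 + next roll (4) = 14. Cumulative: 30
Frame 4: OPEN (4+2=6). Cumulative: 36
Frame 5: STRIKE. 10 + next two rolls (7+0) = 17. Cumulative: 53
Frame 6: OPEN (7+0=7). Cumulative: 60
Frame 7: OPEN (3+4=7). Cumulative: 67
Frame 8: STRIKE. 10 + next two rolls (10+5) = 25. Cumulative: 92
Frame 9: STRIKE. 10 + next two rolls (5+0) = 15. Cumulative: 107
Frame 10: OPEN. Sum of all frame-10 rolls (5+0) = 5. Cumulative: 112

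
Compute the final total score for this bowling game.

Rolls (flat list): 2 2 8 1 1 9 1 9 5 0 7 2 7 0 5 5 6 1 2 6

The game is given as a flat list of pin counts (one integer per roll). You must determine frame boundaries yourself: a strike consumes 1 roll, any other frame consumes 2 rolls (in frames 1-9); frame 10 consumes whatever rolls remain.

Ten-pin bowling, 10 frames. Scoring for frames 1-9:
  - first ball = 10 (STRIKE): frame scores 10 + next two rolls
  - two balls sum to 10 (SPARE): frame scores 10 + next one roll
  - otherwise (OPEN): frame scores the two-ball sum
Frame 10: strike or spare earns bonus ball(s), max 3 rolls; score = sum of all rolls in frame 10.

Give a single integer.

Frame 1: OPEN (2+2=4). Cumulative: 4
Frame 2: OPEN (8+1=9). Cumulative: 13
Frame 3: SPARE (1+9=10). 10 + next roll (1) = 11. Cumulative: 24
Frame 4: SPARE (1+9=10). 10 + next roll (5) = 15. Cumulative: 39
Frame 5: OPEN (5+0=5). Cumulative: 44
Frame 6: OPEN (7+2=9). Cumulative: 53
Frame 7: OPEN (7+0=7). Cumulative: 60
Frame 8: SPARE (5+5=10). 10 + next roll (6) = 16. Cumulative: 76
Frame 9: OPEN (6+1=7). Cumulative: 83
Frame 10: OPEN. Sum of all frame-10 rolls (2+6) = 8. Cumulative: 91

Answer: 91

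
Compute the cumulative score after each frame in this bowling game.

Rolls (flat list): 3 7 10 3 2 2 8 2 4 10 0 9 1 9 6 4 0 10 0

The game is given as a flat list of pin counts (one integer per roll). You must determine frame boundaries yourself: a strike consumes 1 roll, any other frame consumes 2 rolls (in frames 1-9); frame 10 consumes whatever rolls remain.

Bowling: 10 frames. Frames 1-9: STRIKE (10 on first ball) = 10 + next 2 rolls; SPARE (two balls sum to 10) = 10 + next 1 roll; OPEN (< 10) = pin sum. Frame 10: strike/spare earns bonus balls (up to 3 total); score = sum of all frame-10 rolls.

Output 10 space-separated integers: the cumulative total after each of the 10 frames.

Answer: 20 35 40 52 58 77 86 102 112 122

Derivation:
Frame 1: SPARE (3+7=10). 10 + next roll (10) = 20. Cumulative: 20
Frame 2: STRIKE. 10 + next two rolls (3+2) = 15. Cumulative: 35
Frame 3: OPEN (3+2=5). Cumulative: 40
Frame 4: SPARE (2+8=10). 10 + next roll (2) = 12. Cumulative: 52
Frame 5: OPEN (2+4=6). Cumulative: 58
Frame 6: STRIKE. 10 + next two rolls (0+9) = 19. Cumulative: 77
Frame 7: OPEN (0+9=9). Cumulative: 86
Frame 8: SPARE (1+9=10). 10 + next roll (6) = 16. Cumulative: 102
Frame 9: SPARE (6+4=10). 10 + next roll (0) = 10. Cumulative: 112
Frame 10: SPARE. Sum of all frame-10 rolls (0+10+0) = 10. Cumulative: 122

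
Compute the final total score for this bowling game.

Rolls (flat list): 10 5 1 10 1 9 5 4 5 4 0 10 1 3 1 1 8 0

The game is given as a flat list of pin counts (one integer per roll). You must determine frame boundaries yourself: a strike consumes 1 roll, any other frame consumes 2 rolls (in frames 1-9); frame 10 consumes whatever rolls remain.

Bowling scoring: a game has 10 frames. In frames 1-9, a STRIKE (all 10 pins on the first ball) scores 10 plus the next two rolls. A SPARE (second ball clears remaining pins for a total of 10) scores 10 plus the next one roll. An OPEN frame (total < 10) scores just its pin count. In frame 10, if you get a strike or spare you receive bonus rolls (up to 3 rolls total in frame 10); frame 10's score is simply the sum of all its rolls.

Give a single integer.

Frame 1: STRIKE. 10 + next two rolls (5+1) = 16. Cumulative: 16
Frame 2: OPEN (5+1=6). Cumulative: 22
Frame 3: STRIKE. 10 + next two rolls (1+9) = 20. Cumulative: 42
Frame 4: SPARE (1+9=10). 10 + next roll (5) = 15. Cumulative: 57
Frame 5: OPEN (5+4=9). Cumulative: 66
Frame 6: OPEN (5+4=9). Cumulative: 75
Frame 7: SPARE (0+10=10). 10 + next roll (1) = 11. Cumulative: 86
Frame 8: OPEN (1+3=4). Cumulative: 90
Frame 9: OPEN (1+1=2). Cumulative: 92
Frame 10: OPEN. Sum of all frame-10 rolls (8+0) = 8. Cumulative: 100

Answer: 100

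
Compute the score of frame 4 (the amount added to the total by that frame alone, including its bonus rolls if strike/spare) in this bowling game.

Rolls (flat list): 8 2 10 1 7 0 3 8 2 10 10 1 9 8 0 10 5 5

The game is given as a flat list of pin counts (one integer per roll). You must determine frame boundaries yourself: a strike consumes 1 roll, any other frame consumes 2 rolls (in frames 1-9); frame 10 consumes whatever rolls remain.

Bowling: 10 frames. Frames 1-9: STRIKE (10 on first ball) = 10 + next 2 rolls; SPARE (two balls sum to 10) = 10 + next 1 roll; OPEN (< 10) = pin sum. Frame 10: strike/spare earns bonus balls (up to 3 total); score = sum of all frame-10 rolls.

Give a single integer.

Answer: 3

Derivation:
Frame 1: SPARE (8+2=10). 10 + next roll (10) = 20. Cumulative: 20
Frame 2: STRIKE. 10 + next two rolls (1+7) = 18. Cumulative: 38
Frame 3: OPEN (1+7=8). Cumulative: 46
Frame 4: OPEN (0+3=3). Cumulative: 49
Frame 5: SPARE (8+2=10). 10 + next roll (10) = 20. Cumulative: 69
Frame 6: STRIKE. 10 + next two rolls (10+1) = 21. Cumulative: 90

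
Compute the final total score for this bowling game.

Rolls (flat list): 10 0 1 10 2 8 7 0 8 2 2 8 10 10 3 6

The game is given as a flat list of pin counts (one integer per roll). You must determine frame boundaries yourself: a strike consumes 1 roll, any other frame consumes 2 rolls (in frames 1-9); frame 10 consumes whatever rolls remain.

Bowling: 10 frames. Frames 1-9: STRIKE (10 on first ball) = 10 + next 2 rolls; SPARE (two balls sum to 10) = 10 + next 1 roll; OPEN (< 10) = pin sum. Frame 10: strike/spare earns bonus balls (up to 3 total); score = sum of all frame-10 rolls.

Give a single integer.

Answer: 139

Derivation:
Frame 1: STRIKE. 10 + next two rolls (0+1) = 11. Cumulative: 11
Frame 2: OPEN (0+1=1). Cumulative: 12
Frame 3: STRIKE. 10 + next two rolls (2+8) = 20. Cumulative: 32
Frame 4: SPARE (2+8=10). 10 + next roll (7) = 17. Cumulative: 49
Frame 5: OPEN (7+0=7). Cumulative: 56
Frame 6: SPARE (8+2=10). 10 + next roll (2) = 12. Cumulative: 68
Frame 7: SPARE (2+8=10). 10 + next roll (10) = 20. Cumulative: 88
Frame 8: STRIKE. 10 + next two rolls (10+3) = 23. Cumulative: 111
Frame 9: STRIKE. 10 + next two rolls (3+6) = 19. Cumulative: 130
Frame 10: OPEN. Sum of all frame-10 rolls (3+6) = 9. Cumulative: 139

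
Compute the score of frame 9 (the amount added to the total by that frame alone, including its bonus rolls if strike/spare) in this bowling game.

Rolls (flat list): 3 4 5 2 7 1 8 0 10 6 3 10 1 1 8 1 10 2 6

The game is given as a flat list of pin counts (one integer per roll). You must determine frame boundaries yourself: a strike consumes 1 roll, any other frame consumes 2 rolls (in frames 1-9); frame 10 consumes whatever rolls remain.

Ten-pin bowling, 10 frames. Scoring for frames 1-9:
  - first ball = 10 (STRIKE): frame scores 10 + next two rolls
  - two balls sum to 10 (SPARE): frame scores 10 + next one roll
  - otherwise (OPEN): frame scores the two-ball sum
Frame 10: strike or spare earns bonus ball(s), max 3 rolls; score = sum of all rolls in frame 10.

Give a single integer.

Answer: 9

Derivation:
Frame 1: OPEN (3+4=7). Cumulative: 7
Frame 2: OPEN (5+2=7). Cumulative: 14
Frame 3: OPEN (7+1=8). Cumulative: 22
Frame 4: OPEN (8+0=8). Cumulative: 30
Frame 5: STRIKE. 10 + next two rolls (6+3) = 19. Cumulative: 49
Frame 6: OPEN (6+3=9). Cumulative: 58
Frame 7: STRIKE. 10 + next two rolls (1+1) = 12. Cumulative: 70
Frame 8: OPEN (1+1=2). Cumulative: 72
Frame 9: OPEN (8+1=9). Cumulative: 81
Frame 10: STRIKE. Sum of all frame-10 rolls (10+2+6) = 18. Cumulative: 99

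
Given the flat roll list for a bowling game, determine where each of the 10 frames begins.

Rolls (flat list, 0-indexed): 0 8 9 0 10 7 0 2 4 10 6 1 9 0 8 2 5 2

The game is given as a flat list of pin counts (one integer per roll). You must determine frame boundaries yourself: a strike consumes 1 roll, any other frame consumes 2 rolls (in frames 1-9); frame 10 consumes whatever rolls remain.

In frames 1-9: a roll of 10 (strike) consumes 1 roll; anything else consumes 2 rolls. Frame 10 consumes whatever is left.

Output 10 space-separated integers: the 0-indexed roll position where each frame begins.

Frame 1 starts at roll index 0: rolls=0,8 (sum=8), consumes 2 rolls
Frame 2 starts at roll index 2: rolls=9,0 (sum=9), consumes 2 rolls
Frame 3 starts at roll index 4: roll=10 (strike), consumes 1 roll
Frame 4 starts at roll index 5: rolls=7,0 (sum=7), consumes 2 rolls
Frame 5 starts at roll index 7: rolls=2,4 (sum=6), consumes 2 rolls
Frame 6 starts at roll index 9: roll=10 (strike), consumes 1 roll
Frame 7 starts at roll index 10: rolls=6,1 (sum=7), consumes 2 rolls
Frame 8 starts at roll index 12: rolls=9,0 (sum=9), consumes 2 rolls
Frame 9 starts at roll index 14: rolls=8,2 (sum=10), consumes 2 rolls
Frame 10 starts at roll index 16: 2 remaining rolls

Answer: 0 2 4 5 7 9 10 12 14 16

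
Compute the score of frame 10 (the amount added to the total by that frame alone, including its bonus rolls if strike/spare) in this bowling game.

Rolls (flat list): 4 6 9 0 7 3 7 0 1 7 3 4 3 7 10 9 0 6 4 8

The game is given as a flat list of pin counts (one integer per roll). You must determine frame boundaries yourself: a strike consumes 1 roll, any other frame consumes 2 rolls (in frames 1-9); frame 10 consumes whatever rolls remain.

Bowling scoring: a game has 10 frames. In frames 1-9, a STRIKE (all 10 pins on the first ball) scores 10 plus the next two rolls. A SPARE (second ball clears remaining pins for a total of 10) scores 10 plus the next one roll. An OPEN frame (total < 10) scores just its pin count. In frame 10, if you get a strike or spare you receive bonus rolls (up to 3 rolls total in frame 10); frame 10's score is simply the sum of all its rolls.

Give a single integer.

Frame 1: SPARE (4+6=10). 10 + next roll (9) = 19. Cumulative: 19
Frame 2: OPEN (9+0=9). Cumulative: 28
Frame 3: SPARE (7+3=10). 10 + next roll (7) = 17. Cumulative: 45
Frame 4: OPEN (7+0=7). Cumulative: 52
Frame 5: OPEN (1+7=8). Cumulative: 60
Frame 6: OPEN (3+4=7). Cumulative: 67
Frame 7: SPARE (3+7=10). 10 + next roll (10) = 20. Cumulative: 87
Frame 8: STRIKE. 10 + next two rolls (9+0) = 19. Cumulative: 106
Frame 9: OPEN (9+0=9). Cumulative: 115
Frame 10: SPARE. Sum of all frame-10 rolls (6+4+8) = 18. Cumulative: 133

Answer: 18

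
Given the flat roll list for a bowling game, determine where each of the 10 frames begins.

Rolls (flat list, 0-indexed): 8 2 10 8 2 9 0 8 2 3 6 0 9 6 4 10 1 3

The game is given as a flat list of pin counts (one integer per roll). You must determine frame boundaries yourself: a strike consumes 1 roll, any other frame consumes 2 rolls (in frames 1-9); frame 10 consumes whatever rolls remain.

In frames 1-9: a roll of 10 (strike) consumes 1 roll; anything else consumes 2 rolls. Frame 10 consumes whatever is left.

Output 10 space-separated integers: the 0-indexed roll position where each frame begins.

Frame 1 starts at roll index 0: rolls=8,2 (sum=10), consumes 2 rolls
Frame 2 starts at roll index 2: roll=10 (strike), consumes 1 roll
Frame 3 starts at roll index 3: rolls=8,2 (sum=10), consumes 2 rolls
Frame 4 starts at roll index 5: rolls=9,0 (sum=9), consumes 2 rolls
Frame 5 starts at roll index 7: rolls=8,2 (sum=10), consumes 2 rolls
Frame 6 starts at roll index 9: rolls=3,6 (sum=9), consumes 2 rolls
Frame 7 starts at roll index 11: rolls=0,9 (sum=9), consumes 2 rolls
Frame 8 starts at roll index 13: rolls=6,4 (sum=10), consumes 2 rolls
Frame 9 starts at roll index 15: roll=10 (strike), consumes 1 roll
Frame 10 starts at roll index 16: 2 remaining rolls

Answer: 0 2 3 5 7 9 11 13 15 16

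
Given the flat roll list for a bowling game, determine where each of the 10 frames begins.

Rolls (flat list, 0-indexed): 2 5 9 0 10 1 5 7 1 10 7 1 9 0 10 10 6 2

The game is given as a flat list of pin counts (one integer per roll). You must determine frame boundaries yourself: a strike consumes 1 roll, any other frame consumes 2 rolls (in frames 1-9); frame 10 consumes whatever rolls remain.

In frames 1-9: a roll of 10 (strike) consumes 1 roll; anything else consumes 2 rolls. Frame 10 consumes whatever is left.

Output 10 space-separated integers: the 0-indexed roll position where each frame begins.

Frame 1 starts at roll index 0: rolls=2,5 (sum=7), consumes 2 rolls
Frame 2 starts at roll index 2: rolls=9,0 (sum=9), consumes 2 rolls
Frame 3 starts at roll index 4: roll=10 (strike), consumes 1 roll
Frame 4 starts at roll index 5: rolls=1,5 (sum=6), consumes 2 rolls
Frame 5 starts at roll index 7: rolls=7,1 (sum=8), consumes 2 rolls
Frame 6 starts at roll index 9: roll=10 (strike), consumes 1 roll
Frame 7 starts at roll index 10: rolls=7,1 (sum=8), consumes 2 rolls
Frame 8 starts at roll index 12: rolls=9,0 (sum=9), consumes 2 rolls
Frame 9 starts at roll index 14: roll=10 (strike), consumes 1 roll
Frame 10 starts at roll index 15: 3 remaining rolls

Answer: 0 2 4 5 7 9 10 12 14 15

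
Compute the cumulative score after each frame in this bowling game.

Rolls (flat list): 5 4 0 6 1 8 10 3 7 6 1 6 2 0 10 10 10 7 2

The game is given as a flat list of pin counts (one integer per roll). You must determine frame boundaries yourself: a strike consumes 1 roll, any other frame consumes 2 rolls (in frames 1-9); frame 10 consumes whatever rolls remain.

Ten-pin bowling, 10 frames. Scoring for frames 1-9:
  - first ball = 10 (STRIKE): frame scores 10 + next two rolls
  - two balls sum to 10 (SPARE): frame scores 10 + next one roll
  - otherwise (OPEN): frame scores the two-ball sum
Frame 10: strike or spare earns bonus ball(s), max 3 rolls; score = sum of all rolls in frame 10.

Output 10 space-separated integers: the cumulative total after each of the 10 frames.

Frame 1: OPEN (5+4=9). Cumulative: 9
Frame 2: OPEN (0+6=6). Cumulative: 15
Frame 3: OPEN (1+8=9). Cumulative: 24
Frame 4: STRIKE. 10 + next two rolls (3+7) = 20. Cumulative: 44
Frame 5: SPARE (3+7=10). 10 + next roll (6) = 16. Cumulative: 60
Frame 6: OPEN (6+1=7). Cumulative: 67
Frame 7: OPEN (6+2=8). Cumulative: 75
Frame 8: SPARE (0+10=10). 10 + next roll (10) = 20. Cumulative: 95
Frame 9: STRIKE. 10 + next two rolls (10+7) = 27. Cumulative: 122
Frame 10: STRIKE. Sum of all frame-10 rolls (10+7+2) = 19. Cumulative: 141

Answer: 9 15 24 44 60 67 75 95 122 141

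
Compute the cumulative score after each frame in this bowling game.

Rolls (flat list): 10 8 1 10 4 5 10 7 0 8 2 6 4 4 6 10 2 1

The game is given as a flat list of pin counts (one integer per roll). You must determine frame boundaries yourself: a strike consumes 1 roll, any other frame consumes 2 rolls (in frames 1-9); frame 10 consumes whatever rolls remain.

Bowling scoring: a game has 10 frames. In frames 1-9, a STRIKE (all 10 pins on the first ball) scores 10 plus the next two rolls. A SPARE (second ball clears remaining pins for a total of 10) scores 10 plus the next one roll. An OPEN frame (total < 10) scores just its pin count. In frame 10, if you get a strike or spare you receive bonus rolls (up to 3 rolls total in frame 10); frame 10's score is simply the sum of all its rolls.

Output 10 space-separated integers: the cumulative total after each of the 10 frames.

Answer: 19 28 47 56 73 80 96 110 130 143

Derivation:
Frame 1: STRIKE. 10 + next two rolls (8+1) = 19. Cumulative: 19
Frame 2: OPEN (8+1=9). Cumulative: 28
Frame 3: STRIKE. 10 + next two rolls (4+5) = 19. Cumulative: 47
Frame 4: OPEN (4+5=9). Cumulative: 56
Frame 5: STRIKE. 10 + next two rolls (7+0) = 17. Cumulative: 73
Frame 6: OPEN (7+0=7). Cumulative: 80
Frame 7: SPARE (8+2=10). 10 + next roll (6) = 16. Cumulative: 96
Frame 8: SPARE (6+4=10). 10 + next roll (4) = 14. Cumulative: 110
Frame 9: SPARE (4+6=10). 10 + next roll (10) = 20. Cumulative: 130
Frame 10: STRIKE. Sum of all frame-10 rolls (10+2+1) = 13. Cumulative: 143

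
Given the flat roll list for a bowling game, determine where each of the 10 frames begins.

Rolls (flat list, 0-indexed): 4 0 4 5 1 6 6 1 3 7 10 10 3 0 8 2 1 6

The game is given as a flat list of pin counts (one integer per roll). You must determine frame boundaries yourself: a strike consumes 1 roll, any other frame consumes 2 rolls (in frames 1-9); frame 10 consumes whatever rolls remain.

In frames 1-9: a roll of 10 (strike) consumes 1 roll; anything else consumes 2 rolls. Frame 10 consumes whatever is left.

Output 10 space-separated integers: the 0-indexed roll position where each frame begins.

Frame 1 starts at roll index 0: rolls=4,0 (sum=4), consumes 2 rolls
Frame 2 starts at roll index 2: rolls=4,5 (sum=9), consumes 2 rolls
Frame 3 starts at roll index 4: rolls=1,6 (sum=7), consumes 2 rolls
Frame 4 starts at roll index 6: rolls=6,1 (sum=7), consumes 2 rolls
Frame 5 starts at roll index 8: rolls=3,7 (sum=10), consumes 2 rolls
Frame 6 starts at roll index 10: roll=10 (strike), consumes 1 roll
Frame 7 starts at roll index 11: roll=10 (strike), consumes 1 roll
Frame 8 starts at roll index 12: rolls=3,0 (sum=3), consumes 2 rolls
Frame 9 starts at roll index 14: rolls=8,2 (sum=10), consumes 2 rolls
Frame 10 starts at roll index 16: 2 remaining rolls

Answer: 0 2 4 6 8 10 11 12 14 16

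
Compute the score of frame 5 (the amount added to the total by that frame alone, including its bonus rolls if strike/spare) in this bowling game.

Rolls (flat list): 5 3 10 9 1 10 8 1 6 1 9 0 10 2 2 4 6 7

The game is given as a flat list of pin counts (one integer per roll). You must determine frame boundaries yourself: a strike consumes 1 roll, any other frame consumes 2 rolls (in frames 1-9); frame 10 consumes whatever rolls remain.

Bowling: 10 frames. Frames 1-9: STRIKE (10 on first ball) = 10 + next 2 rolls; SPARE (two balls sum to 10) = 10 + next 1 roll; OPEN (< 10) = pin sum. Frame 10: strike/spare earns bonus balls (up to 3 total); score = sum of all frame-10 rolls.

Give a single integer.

Answer: 9

Derivation:
Frame 1: OPEN (5+3=8). Cumulative: 8
Frame 2: STRIKE. 10 + next two rolls (9+1) = 20. Cumulative: 28
Frame 3: SPARE (9+1=10). 10 + next roll (10) = 20. Cumulative: 48
Frame 4: STRIKE. 10 + next two rolls (8+1) = 19. Cumulative: 67
Frame 5: OPEN (8+1=9). Cumulative: 76
Frame 6: OPEN (6+1=7). Cumulative: 83
Frame 7: OPEN (9+0=9). Cumulative: 92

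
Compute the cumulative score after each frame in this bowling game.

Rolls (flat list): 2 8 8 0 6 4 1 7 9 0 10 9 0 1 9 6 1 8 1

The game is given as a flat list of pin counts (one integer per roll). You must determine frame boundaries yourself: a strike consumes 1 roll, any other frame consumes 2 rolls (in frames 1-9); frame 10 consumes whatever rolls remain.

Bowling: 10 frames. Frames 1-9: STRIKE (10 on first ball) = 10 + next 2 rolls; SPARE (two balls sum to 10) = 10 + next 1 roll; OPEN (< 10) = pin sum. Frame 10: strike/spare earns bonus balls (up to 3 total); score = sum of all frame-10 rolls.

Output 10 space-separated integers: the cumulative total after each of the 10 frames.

Frame 1: SPARE (2+8=10). 10 + next roll (8) = 18. Cumulative: 18
Frame 2: OPEN (8+0=8). Cumulative: 26
Frame 3: SPARE (6+4=10). 10 + next roll (1) = 11. Cumulative: 37
Frame 4: OPEN (1+7=8). Cumulative: 45
Frame 5: OPEN (9+0=9). Cumulative: 54
Frame 6: STRIKE. 10 + next two rolls (9+0) = 19. Cumulative: 73
Frame 7: OPEN (9+0=9). Cumulative: 82
Frame 8: SPARE (1+9=10). 10 + next roll (6) = 16. Cumulative: 98
Frame 9: OPEN (6+1=7). Cumulative: 105
Frame 10: OPEN. Sum of all frame-10 rolls (8+1) = 9. Cumulative: 114

Answer: 18 26 37 45 54 73 82 98 105 114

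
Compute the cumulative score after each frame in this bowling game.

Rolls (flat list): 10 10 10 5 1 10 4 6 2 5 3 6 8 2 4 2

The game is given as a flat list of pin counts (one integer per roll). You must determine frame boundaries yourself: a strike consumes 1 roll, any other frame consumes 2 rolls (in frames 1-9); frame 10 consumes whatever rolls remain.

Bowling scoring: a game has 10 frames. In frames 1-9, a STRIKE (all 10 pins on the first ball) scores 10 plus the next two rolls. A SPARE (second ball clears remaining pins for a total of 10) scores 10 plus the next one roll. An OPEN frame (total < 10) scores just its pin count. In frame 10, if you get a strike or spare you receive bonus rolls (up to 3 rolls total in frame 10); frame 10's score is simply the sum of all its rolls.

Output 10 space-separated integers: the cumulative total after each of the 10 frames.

Answer: 30 55 71 77 97 109 116 125 139 145

Derivation:
Frame 1: STRIKE. 10 + next two rolls (10+10) = 30. Cumulative: 30
Frame 2: STRIKE. 10 + next two rolls (10+5) = 25. Cumulative: 55
Frame 3: STRIKE. 10 + next two rolls (5+1) = 16. Cumulative: 71
Frame 4: OPEN (5+1=6). Cumulative: 77
Frame 5: STRIKE. 10 + next two rolls (4+6) = 20. Cumulative: 97
Frame 6: SPARE (4+6=10). 10 + next roll (2) = 12. Cumulative: 109
Frame 7: OPEN (2+5=7). Cumulative: 116
Frame 8: OPEN (3+6=9). Cumulative: 125
Frame 9: SPARE (8+2=10). 10 + next roll (4) = 14. Cumulative: 139
Frame 10: OPEN. Sum of all frame-10 rolls (4+2) = 6. Cumulative: 145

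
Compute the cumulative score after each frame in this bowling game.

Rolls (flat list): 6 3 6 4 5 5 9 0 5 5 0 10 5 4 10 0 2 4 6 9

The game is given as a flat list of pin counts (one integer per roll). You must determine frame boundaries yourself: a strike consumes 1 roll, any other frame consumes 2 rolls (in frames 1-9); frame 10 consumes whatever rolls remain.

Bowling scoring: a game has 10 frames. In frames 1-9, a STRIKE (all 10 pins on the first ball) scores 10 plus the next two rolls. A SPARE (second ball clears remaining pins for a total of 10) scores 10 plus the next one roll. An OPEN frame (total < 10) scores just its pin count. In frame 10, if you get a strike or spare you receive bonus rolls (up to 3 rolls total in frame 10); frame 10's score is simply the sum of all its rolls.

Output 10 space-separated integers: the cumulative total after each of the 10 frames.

Answer: 9 24 43 52 62 77 86 98 100 119

Derivation:
Frame 1: OPEN (6+3=9). Cumulative: 9
Frame 2: SPARE (6+4=10). 10 + next roll (5) = 15. Cumulative: 24
Frame 3: SPARE (5+5=10). 10 + next roll (9) = 19. Cumulative: 43
Frame 4: OPEN (9+0=9). Cumulative: 52
Frame 5: SPARE (5+5=10). 10 + next roll (0) = 10. Cumulative: 62
Frame 6: SPARE (0+10=10). 10 + next roll (5) = 15. Cumulative: 77
Frame 7: OPEN (5+4=9). Cumulative: 86
Frame 8: STRIKE. 10 + next two rolls (0+2) = 12. Cumulative: 98
Frame 9: OPEN (0+2=2). Cumulative: 100
Frame 10: SPARE. Sum of all frame-10 rolls (4+6+9) = 19. Cumulative: 119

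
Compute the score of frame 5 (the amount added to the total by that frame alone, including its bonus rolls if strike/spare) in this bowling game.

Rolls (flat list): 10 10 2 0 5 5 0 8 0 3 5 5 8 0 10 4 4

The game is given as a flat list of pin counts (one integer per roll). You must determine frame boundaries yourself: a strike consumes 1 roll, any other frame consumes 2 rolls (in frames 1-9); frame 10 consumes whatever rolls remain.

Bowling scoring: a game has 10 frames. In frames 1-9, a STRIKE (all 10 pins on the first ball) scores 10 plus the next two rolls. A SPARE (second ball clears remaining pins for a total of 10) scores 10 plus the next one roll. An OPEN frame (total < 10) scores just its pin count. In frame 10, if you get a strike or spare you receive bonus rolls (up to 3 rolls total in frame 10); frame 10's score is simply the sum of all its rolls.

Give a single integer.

Frame 1: STRIKE. 10 + next two rolls (10+2) = 22. Cumulative: 22
Frame 2: STRIKE. 10 + next two rolls (2+0) = 12. Cumulative: 34
Frame 3: OPEN (2+0=2). Cumulative: 36
Frame 4: SPARE (5+5=10). 10 + next roll (0) = 10. Cumulative: 46
Frame 5: OPEN (0+8=8). Cumulative: 54
Frame 6: OPEN (0+3=3). Cumulative: 57
Frame 7: SPARE (5+5=10). 10 + next roll (8) = 18. Cumulative: 75

Answer: 8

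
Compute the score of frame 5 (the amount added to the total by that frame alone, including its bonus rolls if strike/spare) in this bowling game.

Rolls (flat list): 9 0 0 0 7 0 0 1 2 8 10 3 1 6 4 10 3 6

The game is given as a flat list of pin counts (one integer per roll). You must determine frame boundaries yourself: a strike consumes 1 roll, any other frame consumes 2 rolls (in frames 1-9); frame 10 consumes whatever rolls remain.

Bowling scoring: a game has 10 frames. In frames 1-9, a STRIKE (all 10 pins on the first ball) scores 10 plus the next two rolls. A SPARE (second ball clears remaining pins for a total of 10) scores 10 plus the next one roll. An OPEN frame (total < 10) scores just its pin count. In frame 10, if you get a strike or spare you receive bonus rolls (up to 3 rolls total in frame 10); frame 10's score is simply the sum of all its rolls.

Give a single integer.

Answer: 20

Derivation:
Frame 1: OPEN (9+0=9). Cumulative: 9
Frame 2: OPEN (0+0=0). Cumulative: 9
Frame 3: OPEN (7+0=7). Cumulative: 16
Frame 4: OPEN (0+1=1). Cumulative: 17
Frame 5: SPARE (2+8=10). 10 + next roll (10) = 20. Cumulative: 37
Frame 6: STRIKE. 10 + next two rolls (3+1) = 14. Cumulative: 51
Frame 7: OPEN (3+1=4). Cumulative: 55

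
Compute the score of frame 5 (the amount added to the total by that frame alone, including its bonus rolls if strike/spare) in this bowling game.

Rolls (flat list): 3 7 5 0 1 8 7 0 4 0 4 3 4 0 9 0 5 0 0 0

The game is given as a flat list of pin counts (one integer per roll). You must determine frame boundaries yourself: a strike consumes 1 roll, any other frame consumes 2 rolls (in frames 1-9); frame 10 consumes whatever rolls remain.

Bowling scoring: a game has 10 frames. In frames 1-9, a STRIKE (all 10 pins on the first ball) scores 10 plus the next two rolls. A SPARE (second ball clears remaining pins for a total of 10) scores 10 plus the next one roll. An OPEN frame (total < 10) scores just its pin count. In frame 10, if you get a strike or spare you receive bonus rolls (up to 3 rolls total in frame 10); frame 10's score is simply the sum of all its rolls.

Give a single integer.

Answer: 4

Derivation:
Frame 1: SPARE (3+7=10). 10 + next roll (5) = 15. Cumulative: 15
Frame 2: OPEN (5+0=5). Cumulative: 20
Frame 3: OPEN (1+8=9). Cumulative: 29
Frame 4: OPEN (7+0=7). Cumulative: 36
Frame 5: OPEN (4+0=4). Cumulative: 40
Frame 6: OPEN (4+3=7). Cumulative: 47
Frame 7: OPEN (4+0=4). Cumulative: 51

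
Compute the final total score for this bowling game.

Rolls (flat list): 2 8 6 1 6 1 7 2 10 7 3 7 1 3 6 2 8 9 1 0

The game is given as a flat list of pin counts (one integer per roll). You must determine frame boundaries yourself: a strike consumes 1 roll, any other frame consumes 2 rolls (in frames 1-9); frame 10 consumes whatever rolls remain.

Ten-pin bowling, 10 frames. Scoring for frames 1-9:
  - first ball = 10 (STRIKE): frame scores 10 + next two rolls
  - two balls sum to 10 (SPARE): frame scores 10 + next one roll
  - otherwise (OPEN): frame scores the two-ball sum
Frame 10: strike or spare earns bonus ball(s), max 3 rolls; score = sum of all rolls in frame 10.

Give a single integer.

Answer: 122

Derivation:
Frame 1: SPARE (2+8=10). 10 + next roll (6) = 16. Cumulative: 16
Frame 2: OPEN (6+1=7). Cumulative: 23
Frame 3: OPEN (6+1=7). Cumulative: 30
Frame 4: OPEN (7+2=9). Cumulative: 39
Frame 5: STRIKE. 10 + next two rolls (7+3) = 20. Cumulative: 59
Frame 6: SPARE (7+3=10). 10 + next roll (7) = 17. Cumulative: 76
Frame 7: OPEN (7+1=8). Cumulative: 84
Frame 8: OPEN (3+6=9). Cumulative: 93
Frame 9: SPARE (2+8=10). 10 + next roll (9) = 19. Cumulative: 112
Frame 10: SPARE. Sum of all frame-10 rolls (9+1+0) = 10. Cumulative: 122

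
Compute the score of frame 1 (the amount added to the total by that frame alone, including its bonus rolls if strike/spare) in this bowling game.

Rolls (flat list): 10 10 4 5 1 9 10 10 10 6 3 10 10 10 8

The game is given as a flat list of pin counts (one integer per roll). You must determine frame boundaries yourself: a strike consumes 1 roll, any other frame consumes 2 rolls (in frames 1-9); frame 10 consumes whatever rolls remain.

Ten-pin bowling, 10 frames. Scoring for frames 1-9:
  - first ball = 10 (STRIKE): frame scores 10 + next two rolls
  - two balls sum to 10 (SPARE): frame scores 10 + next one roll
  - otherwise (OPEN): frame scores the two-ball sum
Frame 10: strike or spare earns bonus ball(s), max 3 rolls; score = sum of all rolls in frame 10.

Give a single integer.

Answer: 24

Derivation:
Frame 1: STRIKE. 10 + next two rolls (10+4) = 24. Cumulative: 24
Frame 2: STRIKE. 10 + next two rolls (4+5) = 19. Cumulative: 43
Frame 3: OPEN (4+5=9). Cumulative: 52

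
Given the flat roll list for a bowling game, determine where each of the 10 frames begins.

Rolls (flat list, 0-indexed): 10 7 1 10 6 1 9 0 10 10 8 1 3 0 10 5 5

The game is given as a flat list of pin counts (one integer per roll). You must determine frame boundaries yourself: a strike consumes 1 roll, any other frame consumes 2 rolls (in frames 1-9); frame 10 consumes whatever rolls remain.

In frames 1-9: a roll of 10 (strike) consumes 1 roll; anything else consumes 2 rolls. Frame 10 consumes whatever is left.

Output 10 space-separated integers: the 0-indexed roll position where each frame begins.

Answer: 0 1 3 4 6 8 9 10 12 14

Derivation:
Frame 1 starts at roll index 0: roll=10 (strike), consumes 1 roll
Frame 2 starts at roll index 1: rolls=7,1 (sum=8), consumes 2 rolls
Frame 3 starts at roll index 3: roll=10 (strike), consumes 1 roll
Frame 4 starts at roll index 4: rolls=6,1 (sum=7), consumes 2 rolls
Frame 5 starts at roll index 6: rolls=9,0 (sum=9), consumes 2 rolls
Frame 6 starts at roll index 8: roll=10 (strike), consumes 1 roll
Frame 7 starts at roll index 9: roll=10 (strike), consumes 1 roll
Frame 8 starts at roll index 10: rolls=8,1 (sum=9), consumes 2 rolls
Frame 9 starts at roll index 12: rolls=3,0 (sum=3), consumes 2 rolls
Frame 10 starts at roll index 14: 3 remaining rolls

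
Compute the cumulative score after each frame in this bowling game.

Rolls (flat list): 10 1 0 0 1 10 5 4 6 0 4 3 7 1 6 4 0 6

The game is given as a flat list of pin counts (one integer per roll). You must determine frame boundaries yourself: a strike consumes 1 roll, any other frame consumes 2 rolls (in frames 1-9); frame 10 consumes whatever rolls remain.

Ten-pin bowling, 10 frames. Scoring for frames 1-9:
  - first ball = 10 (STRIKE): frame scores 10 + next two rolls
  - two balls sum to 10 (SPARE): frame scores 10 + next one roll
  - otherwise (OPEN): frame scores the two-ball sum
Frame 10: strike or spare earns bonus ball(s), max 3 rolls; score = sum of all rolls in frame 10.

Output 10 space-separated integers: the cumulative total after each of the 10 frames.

Answer: 11 12 13 32 41 47 54 62 72 78

Derivation:
Frame 1: STRIKE. 10 + next two rolls (1+0) = 11. Cumulative: 11
Frame 2: OPEN (1+0=1). Cumulative: 12
Frame 3: OPEN (0+1=1). Cumulative: 13
Frame 4: STRIKE. 10 + next two rolls (5+4) = 19. Cumulative: 32
Frame 5: OPEN (5+4=9). Cumulative: 41
Frame 6: OPEN (6+0=6). Cumulative: 47
Frame 7: OPEN (4+3=7). Cumulative: 54
Frame 8: OPEN (7+1=8). Cumulative: 62
Frame 9: SPARE (6+4=10). 10 + next roll (0) = 10. Cumulative: 72
Frame 10: OPEN. Sum of all frame-10 rolls (0+6) = 6. Cumulative: 78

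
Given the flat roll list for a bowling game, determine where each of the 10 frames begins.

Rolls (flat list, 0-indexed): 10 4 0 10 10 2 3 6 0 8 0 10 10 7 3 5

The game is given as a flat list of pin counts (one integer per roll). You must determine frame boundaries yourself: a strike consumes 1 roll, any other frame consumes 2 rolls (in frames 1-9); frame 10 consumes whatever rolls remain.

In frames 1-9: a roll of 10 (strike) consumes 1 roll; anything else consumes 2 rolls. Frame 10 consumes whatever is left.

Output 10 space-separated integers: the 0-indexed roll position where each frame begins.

Answer: 0 1 3 4 5 7 9 11 12 13

Derivation:
Frame 1 starts at roll index 0: roll=10 (strike), consumes 1 roll
Frame 2 starts at roll index 1: rolls=4,0 (sum=4), consumes 2 rolls
Frame 3 starts at roll index 3: roll=10 (strike), consumes 1 roll
Frame 4 starts at roll index 4: roll=10 (strike), consumes 1 roll
Frame 5 starts at roll index 5: rolls=2,3 (sum=5), consumes 2 rolls
Frame 6 starts at roll index 7: rolls=6,0 (sum=6), consumes 2 rolls
Frame 7 starts at roll index 9: rolls=8,0 (sum=8), consumes 2 rolls
Frame 8 starts at roll index 11: roll=10 (strike), consumes 1 roll
Frame 9 starts at roll index 12: roll=10 (strike), consumes 1 roll
Frame 10 starts at roll index 13: 3 remaining rolls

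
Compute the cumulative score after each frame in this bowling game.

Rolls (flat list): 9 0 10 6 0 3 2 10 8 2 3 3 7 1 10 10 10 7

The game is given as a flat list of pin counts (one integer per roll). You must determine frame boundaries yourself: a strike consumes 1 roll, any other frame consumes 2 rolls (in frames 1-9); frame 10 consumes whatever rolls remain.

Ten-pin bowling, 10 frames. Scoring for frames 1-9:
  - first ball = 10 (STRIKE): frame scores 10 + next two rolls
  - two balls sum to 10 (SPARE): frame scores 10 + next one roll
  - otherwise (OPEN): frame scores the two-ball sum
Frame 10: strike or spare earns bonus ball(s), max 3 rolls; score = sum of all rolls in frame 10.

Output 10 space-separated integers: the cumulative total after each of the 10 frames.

Frame 1: OPEN (9+0=9). Cumulative: 9
Frame 2: STRIKE. 10 + next two rolls (6+0) = 16. Cumulative: 25
Frame 3: OPEN (6+0=6). Cumulative: 31
Frame 4: OPEN (3+2=5). Cumulative: 36
Frame 5: STRIKE. 10 + next two rolls (8+2) = 20. Cumulative: 56
Frame 6: SPARE (8+2=10). 10 + next roll (3) = 13. Cumulative: 69
Frame 7: OPEN (3+3=6). Cumulative: 75
Frame 8: OPEN (7+1=8). Cumulative: 83
Frame 9: STRIKE. 10 + next two rolls (10+10) = 30. Cumulative: 113
Frame 10: STRIKE. Sum of all frame-10 rolls (10+10+7) = 27. Cumulative: 140

Answer: 9 25 31 36 56 69 75 83 113 140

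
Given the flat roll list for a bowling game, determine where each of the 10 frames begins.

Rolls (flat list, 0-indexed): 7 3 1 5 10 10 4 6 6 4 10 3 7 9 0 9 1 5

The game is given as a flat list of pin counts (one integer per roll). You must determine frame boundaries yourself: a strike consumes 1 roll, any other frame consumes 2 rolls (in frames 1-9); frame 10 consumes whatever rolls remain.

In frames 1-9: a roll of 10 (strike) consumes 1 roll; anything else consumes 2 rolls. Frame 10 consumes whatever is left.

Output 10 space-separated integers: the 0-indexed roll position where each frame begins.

Frame 1 starts at roll index 0: rolls=7,3 (sum=10), consumes 2 rolls
Frame 2 starts at roll index 2: rolls=1,5 (sum=6), consumes 2 rolls
Frame 3 starts at roll index 4: roll=10 (strike), consumes 1 roll
Frame 4 starts at roll index 5: roll=10 (strike), consumes 1 roll
Frame 5 starts at roll index 6: rolls=4,6 (sum=10), consumes 2 rolls
Frame 6 starts at roll index 8: rolls=6,4 (sum=10), consumes 2 rolls
Frame 7 starts at roll index 10: roll=10 (strike), consumes 1 roll
Frame 8 starts at roll index 11: rolls=3,7 (sum=10), consumes 2 rolls
Frame 9 starts at roll index 13: rolls=9,0 (sum=9), consumes 2 rolls
Frame 10 starts at roll index 15: 3 remaining rolls

Answer: 0 2 4 5 6 8 10 11 13 15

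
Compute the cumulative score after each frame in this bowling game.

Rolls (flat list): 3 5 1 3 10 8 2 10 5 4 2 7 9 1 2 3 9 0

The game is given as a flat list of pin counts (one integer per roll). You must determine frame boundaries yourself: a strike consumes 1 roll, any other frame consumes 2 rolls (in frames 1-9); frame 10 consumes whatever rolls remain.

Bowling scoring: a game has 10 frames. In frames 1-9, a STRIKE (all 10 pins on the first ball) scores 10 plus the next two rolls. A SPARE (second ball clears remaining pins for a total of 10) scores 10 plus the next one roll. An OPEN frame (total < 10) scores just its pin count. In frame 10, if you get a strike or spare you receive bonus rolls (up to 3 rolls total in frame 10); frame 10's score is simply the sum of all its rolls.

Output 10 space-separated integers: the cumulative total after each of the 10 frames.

Frame 1: OPEN (3+5=8). Cumulative: 8
Frame 2: OPEN (1+3=4). Cumulative: 12
Frame 3: STRIKE. 10 + next two rolls (8+2) = 20. Cumulative: 32
Frame 4: SPARE (8+2=10). 10 + next roll (10) = 20. Cumulative: 52
Frame 5: STRIKE. 10 + next two rolls (5+4) = 19. Cumulative: 71
Frame 6: OPEN (5+4=9). Cumulative: 80
Frame 7: OPEN (2+7=9). Cumulative: 89
Frame 8: SPARE (9+1=10). 10 + next roll (2) = 12. Cumulative: 101
Frame 9: OPEN (2+3=5). Cumulative: 106
Frame 10: OPEN. Sum of all frame-10 rolls (9+0) = 9. Cumulative: 115

Answer: 8 12 32 52 71 80 89 101 106 115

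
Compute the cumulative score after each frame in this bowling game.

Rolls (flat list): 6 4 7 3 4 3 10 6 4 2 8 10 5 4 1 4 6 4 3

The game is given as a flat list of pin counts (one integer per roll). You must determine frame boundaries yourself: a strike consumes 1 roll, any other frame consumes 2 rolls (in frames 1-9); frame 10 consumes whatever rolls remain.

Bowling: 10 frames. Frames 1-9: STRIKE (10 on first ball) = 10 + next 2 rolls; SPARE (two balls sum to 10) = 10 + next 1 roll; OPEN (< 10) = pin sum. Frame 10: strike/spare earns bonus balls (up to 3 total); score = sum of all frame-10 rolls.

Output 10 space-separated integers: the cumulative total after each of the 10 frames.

Answer: 17 31 38 58 70 90 109 118 123 136

Derivation:
Frame 1: SPARE (6+4=10). 10 + next roll (7) = 17. Cumulative: 17
Frame 2: SPARE (7+3=10). 10 + next roll (4) = 14. Cumulative: 31
Frame 3: OPEN (4+3=7). Cumulative: 38
Frame 4: STRIKE. 10 + next two rolls (6+4) = 20. Cumulative: 58
Frame 5: SPARE (6+4=10). 10 + next roll (2) = 12. Cumulative: 70
Frame 6: SPARE (2+8=10). 10 + next roll (10) = 20. Cumulative: 90
Frame 7: STRIKE. 10 + next two rolls (5+4) = 19. Cumulative: 109
Frame 8: OPEN (5+4=9). Cumulative: 118
Frame 9: OPEN (1+4=5). Cumulative: 123
Frame 10: SPARE. Sum of all frame-10 rolls (6+4+3) = 13. Cumulative: 136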